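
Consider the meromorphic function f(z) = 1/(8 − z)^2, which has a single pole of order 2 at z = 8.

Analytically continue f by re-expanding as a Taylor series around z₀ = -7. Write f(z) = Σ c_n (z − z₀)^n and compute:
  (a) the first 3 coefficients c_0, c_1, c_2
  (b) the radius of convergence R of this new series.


Let w = z − z₀, so z = z₀ + w.
Then 8 − z = 8 − (z₀ + w) = (8 − z₀) − w = 15 − w.
f(z) = 1/(15 − w)^2 = (1/(15)^2) · (1 − w/(15))^{−2}.
By the binomial series (1−u)^{−2} = Σ_{n≥0} C(n+1, 1) u^n for |u|<1, with u = w/(15):
  c_n = C(n+1, 1) / (15)^(n+2).
  c_0 = 1/(15)^2 = 1/225.
  c_1 = 2/(15)^3 = 2/3375.
  c_2 = 3/(15)^4 = 1/16875.
The series is valid for |w/d| < 1, i.e. |z − z₀| < |d|.
Radius of convergence: R = |8 − z₀| = |15| = 15 (distance from z₀ to the singularity z = 8).

c_0 = 1/225, c_1 = 2/3375, c_2 = 1/16875; R = 15.


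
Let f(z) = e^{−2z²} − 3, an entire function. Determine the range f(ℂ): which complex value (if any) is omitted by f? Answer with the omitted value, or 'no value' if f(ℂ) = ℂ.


Little Picard bounds the complement of f(ℂ) to at most one point.
The exponent g(z) = −2z² is a nonconstant polynomial, hence surjective onto ℂ. So e^{g(z)} takes every value in {e^w : w ∈ ℂ} = ℂ ∖ {0}. Adding -3 shifts the range to ℂ ∖ {-3}. f omits exactly -3.

Omitted value: -3.


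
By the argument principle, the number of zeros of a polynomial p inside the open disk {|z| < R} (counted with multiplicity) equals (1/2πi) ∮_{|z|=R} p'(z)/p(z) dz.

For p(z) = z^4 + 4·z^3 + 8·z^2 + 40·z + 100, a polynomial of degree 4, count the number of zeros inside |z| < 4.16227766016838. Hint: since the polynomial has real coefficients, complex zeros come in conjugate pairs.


The zeros of p are: (-3 + 1i), (-3 - 1i), (1 + 3i), (1 - 3i).
Their magnitudes are: 3.162, 3.162, 3.162, 3.162.
Zeros with |z| < R = 4.16227766016838: (-3 + 1i), (-3 - 1i), (1 + 3i), (1 - 3i).
Count = 4.
By the argument principle, (1/2πi) ∮_{|z|=R} p'(z)/p(z) dz equals exactly this count.

Number of zeros inside |z| < 4.16227766016838: 4.


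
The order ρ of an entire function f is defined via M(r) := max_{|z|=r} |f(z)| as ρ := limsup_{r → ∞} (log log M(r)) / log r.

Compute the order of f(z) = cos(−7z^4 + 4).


Write cos(w) = (e^{iw} ± e^{−iw})/(2 or 2i), so |cos(w)| ≤ e^{|w|}. With w = −7z^4 + 4, |w| ≤ 7r^4 + 4 on |z|=r, giving M(r) ≤ e^{7r^4 + 4} and ρ ≤ 4. For the lower bound, choose z on |z|=r with -7z^4 purely imaginary of modulus 7r^4; then |cos(−7z^4 + 4)| grows like e^{7r^4}/2, so ρ ≥ 4. Hence ρ = 4.
Therefore ρ = 4.

Order ρ = 4.


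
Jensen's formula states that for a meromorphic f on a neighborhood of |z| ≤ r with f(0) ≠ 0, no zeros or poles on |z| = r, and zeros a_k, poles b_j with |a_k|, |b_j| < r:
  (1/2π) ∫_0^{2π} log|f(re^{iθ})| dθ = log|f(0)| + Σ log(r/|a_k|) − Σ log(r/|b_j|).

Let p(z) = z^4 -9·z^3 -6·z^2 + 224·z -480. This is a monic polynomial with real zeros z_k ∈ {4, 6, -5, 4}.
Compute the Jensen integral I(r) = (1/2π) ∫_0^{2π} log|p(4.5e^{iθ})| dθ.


Zeros: -5, 4, 4, 6; r = 4.5.
Inside |z| < r: 4, 4. Outside (|z| ≥ r): -5, 6.
p(0) = -480, so log|p(0)| = log(480) = 6.1738.
Apply Jensen: I(r) = log|p(0)| + Σ_k log(r/|z_k|), summed over zeros inside |z| < r.
  log(r/|z_k|) for z_k = 4: log(4.5/4) = 0.1178
  log(r/|z_k|) for z_k = 4: log(4.5/4) = 0.1178
  Outside zeros (-5, 6) contribute nothing to the Jensen sum.
Sum over inside zeros: 0.2356.
I(r) = log|p(0)| + (inside sum) = 6.1738 + 0.2356 = 6.4094.
Note: since some zeros are outside |z| ≤ r, the simplified n·log(r) form does NOT apply — only the inside zeros contribute.

I(r) ≈ 6.4094.


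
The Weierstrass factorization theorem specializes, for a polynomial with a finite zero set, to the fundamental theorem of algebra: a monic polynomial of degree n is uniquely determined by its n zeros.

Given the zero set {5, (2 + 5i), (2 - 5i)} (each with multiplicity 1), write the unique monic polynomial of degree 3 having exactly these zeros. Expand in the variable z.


The polynomial is p(z) = ∏_{α ∈ S} (z − α), where S = {5, (2 + 5i), (2 - 5i)}.
Expanding the product yields: p(z) = z^3 -9·z^2 + 49·z -145.
Note conjugate pairs combine to real quadratics: (z − (2+5i))(z − (2−5i)) = z² − 4z + 29.
The resulting polynomial has degree 3 and real coefficients as required.

p(z) = z^3 -9·z^2 + 49·z -145.


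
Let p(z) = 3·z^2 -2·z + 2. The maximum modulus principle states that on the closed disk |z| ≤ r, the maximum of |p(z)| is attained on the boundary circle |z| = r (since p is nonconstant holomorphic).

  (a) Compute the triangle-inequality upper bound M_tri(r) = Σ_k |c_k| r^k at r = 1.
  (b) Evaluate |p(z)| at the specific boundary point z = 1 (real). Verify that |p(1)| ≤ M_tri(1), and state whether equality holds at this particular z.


Coefficients: c_0 = 2, c_1 = -2, c_2 = 3. Radius r = 1.
Part (a). Triangle bound: M_tri(r) = Σ_k |c_k| r^k
  = |2|·1^0 + |-2|·1^1 + |3|·1^2
  = 2 + 2 + 3 = 7.
This bounds M(r) := max_{|z|=r} |p(z)| from above; equality holds iff all terms c_k z^k can be made to align in phase at a single z on |z|=r.
Part (b). At z = 1 (real, on the circle |z| = r):
  p(1) = (2)·1^0 + (-2)·1^1 + (3)·1^2 = 3.
  |p(1)| = 3.
Check: |p(1)| = 3 ≤ 7 = M_tri(1). ✓ Equality does not hold at z = 1 (the coefficients have mixed signs, so the terms do not all align in phase there).

M_tri(1) = 7; |p(1)| = 3; equality at z=1: no.


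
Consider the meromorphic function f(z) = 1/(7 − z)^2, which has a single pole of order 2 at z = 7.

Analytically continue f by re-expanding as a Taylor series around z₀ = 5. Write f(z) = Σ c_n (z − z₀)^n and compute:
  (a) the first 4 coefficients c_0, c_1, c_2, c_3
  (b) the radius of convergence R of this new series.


Let w = z − z₀, so z = z₀ + w.
Then 7 − z = 7 − (z₀ + w) = (7 − z₀) − w = 2 − w.
f(z) = 1/(2 − w)^2 = (1/(2)^2) · (1 − w/(2))^{−2}.
By the binomial series (1−u)^{−2} = Σ_{n≥0} C(n+1, 1) u^n for |u|<1, with u = w/(2):
  c_n = C(n+1, 1) / (2)^(n+2).
  c_0 = 1/(2)^2 = 1/4.
  c_1 = 2/(2)^3 = 1/4.
  c_2 = 3/(2)^4 = 3/16.
  c_3 = 4/(2)^5 = 1/8.
The series is valid for |w/d| < 1, i.e. |z − z₀| < |d|.
Radius of convergence: R = |7 − z₀| = |2| = 2 (distance from z₀ to the singularity z = 7).

c_0 = 1/4, c_1 = 1/4, c_2 = 3/16, c_3 = 1/8; R = 2.


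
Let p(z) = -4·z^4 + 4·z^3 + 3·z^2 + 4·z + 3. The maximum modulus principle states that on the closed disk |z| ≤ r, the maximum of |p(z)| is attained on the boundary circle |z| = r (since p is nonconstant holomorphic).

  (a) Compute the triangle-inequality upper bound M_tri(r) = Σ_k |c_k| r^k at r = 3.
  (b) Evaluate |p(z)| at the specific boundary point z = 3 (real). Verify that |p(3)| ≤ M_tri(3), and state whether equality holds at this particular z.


Coefficients: c_0 = 3, c_1 = 4, c_2 = 3, c_3 = 4, c_4 = -4. Radius r = 3.
Part (a). Triangle bound: M_tri(r) = Σ_k |c_k| r^k
  = |3|·3^0 + |4|·3^1 + |3|·3^2 + |4|·3^3 + |-4|·3^4
  = 3 + 12 + 27 + 108 + 324 = 474.
This bounds M(r) := max_{|z|=r} |p(z)| from above; equality holds iff all terms c_k z^k can be made to align in phase at a single z on |z|=r.
Part (b). At z = 3 (real, on the circle |z| = r):
  p(3) = (3)·3^0 + (4)·3^1 + (3)·3^2 + (4)·3^3 + (-4)·3^4 = -174.
  |p(3)| = 174.
Check: |p(3)| = 174 ≤ 474 = M_tri(3). ✓ Equality does not hold at z = 3 (the coefficients have mixed signs, so the terms do not all align in phase there).

M_tri(3) = 474; |p(3)| = 174; equality at z=3: no.


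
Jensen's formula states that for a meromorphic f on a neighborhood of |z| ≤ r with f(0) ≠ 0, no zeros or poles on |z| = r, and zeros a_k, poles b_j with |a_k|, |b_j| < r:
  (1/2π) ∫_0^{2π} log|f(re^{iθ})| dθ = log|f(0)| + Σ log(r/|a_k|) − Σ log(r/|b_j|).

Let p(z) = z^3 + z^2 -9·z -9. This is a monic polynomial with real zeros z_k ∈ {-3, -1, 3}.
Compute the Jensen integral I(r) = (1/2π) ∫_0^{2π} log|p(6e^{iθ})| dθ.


Zeros: -3, -1, 3; r = 6.
Inside |z| < r: -3, -1, 3. Outside (|z| ≥ r): ∅.
p(0) = -9, so log|p(0)| = log(9) = 2.1972.
Apply Jensen: I(r) = log|p(0)| + Σ_k log(r/|z_k|), summed over zeros inside |z| < r.
  log(r/|z_k|) for z_k = -3: log(6/3) = 0.6931
  log(r/|z_k|) for z_k = -1: log(6/1) = 1.7918
  log(r/|z_k|) for z_k = 3: log(6/3) = 0.6931
Sum over inside zeros: 3.1781.
I(r) = log|p(0)| + (inside sum) = 2.1972 + 3.1781 = 5.3753.
Closed form (all zeros inside, monic): I(r) = n·log(r) = 3·log(6) = 5.3753. ✓

I(r) ≈ 5.3753.


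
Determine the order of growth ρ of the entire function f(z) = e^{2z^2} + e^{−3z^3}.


Each summand is entire of order 2 and 3 respectively (as in the single-exponential case). The order of a sum is at most the max of the orders, so ρ ≤ 3. For the lower bound: on |z|=r choose arg z so that -3z^3 is real positive; then |e^{-3z^3}| = e^{3r^3} while |e^{2z^2}| ≤ e^{2r^2} = o(e^{3r^3}). So |f| ≥ e^{3r^3}(1 − o(1)) and ρ ≥ 3. Hence ρ = max(2, 3) = 3.
Therefore ρ = 3.

Order ρ = 3.


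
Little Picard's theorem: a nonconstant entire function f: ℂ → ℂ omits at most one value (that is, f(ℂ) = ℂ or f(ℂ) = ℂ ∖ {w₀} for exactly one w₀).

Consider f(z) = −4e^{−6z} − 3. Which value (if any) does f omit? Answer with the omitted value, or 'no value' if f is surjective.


Little Picard bounds the complement of f(ℂ) to at most one point.
e^{−6z} is never zero on ℂ, so -4·e^{−6z} takes every value in ℂ ∖ {0}. Adding -3 shifts the range to ℂ ∖ {-3}. Thus f omits exactly the value -3.

Omitted value: -3.


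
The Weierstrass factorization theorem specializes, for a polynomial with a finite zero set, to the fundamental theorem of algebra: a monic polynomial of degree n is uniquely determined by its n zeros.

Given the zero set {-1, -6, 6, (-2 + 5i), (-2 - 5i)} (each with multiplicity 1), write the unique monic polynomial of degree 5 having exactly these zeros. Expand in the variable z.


The polynomial is p(z) = ∏_{α ∈ S} (z − α), where S = {-1, -6, 6, (-2 + 5i), (-2 - 5i)}.
Expanding the product yields: p(z) = z^5 + 5·z^4 -3·z^3 -151·z^2 -1188·z -1044.
Note conjugate pairs combine to real quadratics: (z − (-2+5i))(z − (-2−5i)) = z² + 4z + 29.
The resulting polynomial has degree 5 and real coefficients as required.

p(z) = z^5 + 5·z^4 -3·z^3 -151·z^2 -1188·z -1044.


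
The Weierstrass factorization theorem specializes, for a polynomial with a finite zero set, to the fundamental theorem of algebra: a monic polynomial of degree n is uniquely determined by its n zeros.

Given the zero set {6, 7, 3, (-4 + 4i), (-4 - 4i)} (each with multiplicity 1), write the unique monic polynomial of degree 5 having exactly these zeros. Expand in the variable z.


The polynomial is p(z) = ∏_{α ∈ S} (z − α), where S = {6, 7, 3, (-4 + 4i), (-4 - 4i)}.
Expanding the product yields: p(z) = z^5 -8·z^4 -15·z^3 + 10·z^2 + 1584·z -4032.
Note conjugate pairs combine to real quadratics: (z − (-4+4i))(z − (-4−4i)) = z² + 8z + 32.
The resulting polynomial has degree 5 and real coefficients as required.

p(z) = z^5 -8·z^4 -15·z^3 + 10·z^2 + 1584·z -4032.


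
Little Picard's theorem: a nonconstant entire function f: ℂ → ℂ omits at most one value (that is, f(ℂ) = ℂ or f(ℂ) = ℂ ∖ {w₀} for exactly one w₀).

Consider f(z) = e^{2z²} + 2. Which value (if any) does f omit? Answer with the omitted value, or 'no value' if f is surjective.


Little Picard bounds the complement of f(ℂ) to at most one point.
The exponent g(z) = 2z² is a nonconstant polynomial, hence surjective onto ℂ. So e^{g(z)} takes every value in {e^w : w ∈ ℂ} = ℂ ∖ {0}. Adding 2 shifts the range to ℂ ∖ {2}. f omits exactly 2.

Omitted value: 2.


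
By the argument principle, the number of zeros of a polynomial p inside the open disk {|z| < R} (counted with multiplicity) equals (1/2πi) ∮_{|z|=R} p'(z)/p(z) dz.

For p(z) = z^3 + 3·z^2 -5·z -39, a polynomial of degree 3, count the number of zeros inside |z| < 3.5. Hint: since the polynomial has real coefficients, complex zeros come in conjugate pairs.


The zeros of p are: (-3 + 2i), (-3 - 2i), 3.
Their magnitudes are: 3.606, 3.606, 3.
Zeros with |z| < R = 3.5: 3.
Count = 1.
By the argument principle, (1/2πi) ∮_{|z|=R} p'(z)/p(z) dz equals exactly this count.

Number of zeros inside |z| < 3.5: 1.


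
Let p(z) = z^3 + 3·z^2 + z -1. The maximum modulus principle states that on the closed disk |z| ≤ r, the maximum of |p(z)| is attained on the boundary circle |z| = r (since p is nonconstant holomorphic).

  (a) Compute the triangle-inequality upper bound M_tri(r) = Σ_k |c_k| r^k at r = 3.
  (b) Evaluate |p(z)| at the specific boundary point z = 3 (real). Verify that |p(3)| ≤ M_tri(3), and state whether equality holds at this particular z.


Coefficients: c_0 = -1, c_1 = 1, c_2 = 3, c_3 = 1. Radius r = 3.
Part (a). Triangle bound: M_tri(r) = Σ_k |c_k| r^k
  = |-1|·3^0 + |1|·3^1 + |3|·3^2 + |1|·3^3
  = 1 + 3 + 27 + 27 = 58.
This bounds M(r) := max_{|z|=r} |p(z)| from above; equality holds iff all terms c_k z^k can be made to align in phase at a single z on |z|=r.
Part (b). At z = 3 (real, on the circle |z| = r):
  p(3) = (-1)·3^0 + (1)·3^1 + (3)·3^2 + (1)·3^3 = 56.
  |p(3)| = 56.
Check: |p(3)| = 56 ≤ 58 = M_tri(3). ✓ Equality does not hold at z = 3 (the coefficients have mixed signs, so the terms do not all align in phase there).

M_tri(3) = 58; |p(3)| = 56; equality at z=3: no.


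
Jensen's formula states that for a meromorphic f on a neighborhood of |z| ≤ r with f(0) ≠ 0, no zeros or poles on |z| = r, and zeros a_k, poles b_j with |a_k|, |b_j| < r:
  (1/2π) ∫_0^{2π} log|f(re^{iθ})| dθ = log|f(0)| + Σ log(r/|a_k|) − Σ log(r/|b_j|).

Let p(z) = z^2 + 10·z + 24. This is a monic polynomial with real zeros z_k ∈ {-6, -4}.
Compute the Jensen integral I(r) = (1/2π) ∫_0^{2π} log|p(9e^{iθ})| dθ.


Zeros: -6, -4; r = 9.
Inside |z| < r: -6, -4. Outside (|z| ≥ r): ∅.
p(0) = 24, so log|p(0)| = log(24) = 3.1781.
Apply Jensen: I(r) = log|p(0)| + Σ_k log(r/|z_k|), summed over zeros inside |z| < r.
  log(r/|z_k|) for z_k = -6: log(9/6) = 0.4055
  log(r/|z_k|) for z_k = -4: log(9/4) = 0.8109
Sum over inside zeros: 1.2164.
I(r) = log|p(0)| + (inside sum) = 3.1781 + 1.2164 = 4.3944.
Closed form (all zeros inside, monic): I(r) = n·log(r) = 2·log(9) = 4.3944. ✓

I(r) ≈ 4.3944.


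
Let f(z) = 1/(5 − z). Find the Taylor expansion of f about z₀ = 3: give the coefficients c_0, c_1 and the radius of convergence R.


Let w = z − z₀, so z = z₀ + w.
Then 5 − z = 5 − (z₀ + w) = (5 − z₀) − w = 2 − w.
f(z) = 1/(2 − w) = (1/(2)) · 1/(1 − w/(2)) = Σ_{n≥0} w^n / (2)^(n+1).
So c_n = 1/(2)^(n+1):
  c_0 = 1/(2)^1 = 1/2.
  c_1 = 1/(2)^2 = 1/4.
The series is valid for |w/d| < 1, i.e. |z − z₀| < |d|.
Radius of convergence: R = |5 − z₀| = |2| = 2 (distance from z₀ to the singularity z = 5).

c_0 = 1/2, c_1 = 1/4; R = 2.


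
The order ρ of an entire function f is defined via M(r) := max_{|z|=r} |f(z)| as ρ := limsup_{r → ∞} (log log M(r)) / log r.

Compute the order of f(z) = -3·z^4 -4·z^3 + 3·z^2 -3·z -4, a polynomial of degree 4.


|f(z)| ≤ Σ|c_k|·r^k = O(r^4) as r → ∞. Polynomial growth is O(e^{r^ε}) for every ε > 0 (since r^4/e^{r^ε} → 0), so ρ ≤ ε for all ε > 0, i.e. ρ = 0. Every nonconstant polynomial has order 0.
Therefore ρ = 0.

Order ρ = 0.


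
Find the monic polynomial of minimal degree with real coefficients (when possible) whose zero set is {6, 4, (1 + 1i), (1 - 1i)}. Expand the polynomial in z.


The polynomial is p(z) = ∏_{α ∈ S} (z − α), where S = {6, 4, (1 + 1i), (1 - 1i)}.
Expanding the product yields: p(z) = z^4 -12·z^3 + 46·z^2 -68·z + 48.
Note conjugate pairs combine to real quadratics: (z − (1+1i))(z − (1−1i)) = z² − 2z + 2.
The resulting polynomial has degree 4 and real coefficients as required.

p(z) = z^4 -12·z^3 + 46·z^2 -68·z + 48.


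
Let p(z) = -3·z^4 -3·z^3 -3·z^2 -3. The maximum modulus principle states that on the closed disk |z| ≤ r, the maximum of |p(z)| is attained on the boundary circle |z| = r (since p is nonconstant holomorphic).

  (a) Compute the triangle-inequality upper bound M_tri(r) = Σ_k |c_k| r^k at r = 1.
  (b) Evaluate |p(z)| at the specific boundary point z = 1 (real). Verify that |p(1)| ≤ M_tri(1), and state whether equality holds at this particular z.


Coefficients: c_0 = -3, c_1 = 0, c_2 = -3, c_3 = -3, c_4 = -3. Radius r = 1.
Part (a). Triangle bound: M_tri(r) = Σ_k |c_k| r^k
  = |-3|·1^0 + |0|·1^1 + |-3|·1^2 + |-3|·1^3 + |-3|·1^4
  = 3 + 0 + 3 + 3 + 3 = 12.
This bounds M(r) := max_{|z|=r} |p(z)| from above; equality holds iff all terms c_k z^k can be made to align in phase at a single z on |z|=r.
Part (b). At z = 1 (real, on the circle |z| = r):
  p(1) = (-3)·1^0 + (0)·1^1 + (-3)·1^2 + (-3)·1^3 + (-3)·1^4 = -12.
  |p(1)| = 12.
Since all nonzero coefficients share the same sign, |p(1)| = 12 = M_tri(1); the triangle bound is attained at z = 1, so in fact M(r) = 12.

M_tri(1) = 12; |p(1)| = 12; equality at z=1: yes.


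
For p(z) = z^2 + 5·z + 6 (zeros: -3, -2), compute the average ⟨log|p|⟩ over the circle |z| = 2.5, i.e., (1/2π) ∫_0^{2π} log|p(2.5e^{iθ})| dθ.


Zeros: -3, -2; r = 2.5.
Inside |z| < r: -2. Outside (|z| ≥ r): -3.
p(0) = 6, so log|p(0)| = log(6) = 1.7918.
Apply Jensen: I(r) = log|p(0)| + Σ_k log(r/|z_k|), summed over zeros inside |z| < r.
  log(r/|z_k|) for z_k = -2: log(2.5/2) = 0.2231
  Outside zeros (-3) contribute nothing to the Jensen sum.
Sum over inside zeros: 0.2231.
I(r) = log|p(0)| + (inside sum) = 1.7918 + 0.2231 = 2.0149.
Note: since some zeros are outside |z| ≤ r, the simplified n·log(r) form does NOT apply — only the inside zeros contribute.

I(r) ≈ 2.0149.


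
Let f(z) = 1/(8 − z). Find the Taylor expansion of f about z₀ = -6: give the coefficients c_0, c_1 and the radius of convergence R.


Let w = z − z₀, so z = z₀ + w.
Then 8 − z = 8 − (z₀ + w) = (8 − z₀) − w = 14 − w.
f(z) = 1/(14 − w) = (1/(14)) · 1/(1 − w/(14)) = Σ_{n≥0} w^n / (14)^(n+1).
So c_n = 1/(14)^(n+1):
  c_0 = 1/(14)^1 = 1/14.
  c_1 = 1/(14)^2 = 1/196.
The series is valid for |w/d| < 1, i.e. |z − z₀| < |d|.
Radius of convergence: R = |8 − z₀| = |14| = 14 (distance from z₀ to the singularity z = 8).

c_0 = 1/14, c_1 = 1/196; R = 14.


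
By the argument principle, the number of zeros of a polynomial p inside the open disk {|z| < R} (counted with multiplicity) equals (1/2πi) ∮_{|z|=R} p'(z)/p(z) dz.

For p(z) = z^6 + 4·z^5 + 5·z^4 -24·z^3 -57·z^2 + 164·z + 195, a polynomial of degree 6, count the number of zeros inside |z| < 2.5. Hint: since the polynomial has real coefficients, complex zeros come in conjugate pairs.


The zeros of p are: -3, (2 + 1i), (2 - 1i), (-2 + 3i), (-2 - 3i), -1.
Their magnitudes are: 3, 2.236, 2.236, 3.606, 3.606, 1.
Zeros with |z| < R = 2.5: (2 + 1i), (2 - 1i), -1.
Count = 3.
By the argument principle, (1/2πi) ∮_{|z|=R} p'(z)/p(z) dz equals exactly this count.

Number of zeros inside |z| < 2.5: 3.


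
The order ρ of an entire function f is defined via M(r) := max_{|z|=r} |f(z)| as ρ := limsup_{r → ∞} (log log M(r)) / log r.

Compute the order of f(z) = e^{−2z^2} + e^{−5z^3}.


Each summand is entire of order 2 and 3 respectively (as in the single-exponential case). The order of a sum is at most the max of the orders, so ρ ≤ 3. For the lower bound: on |z|=r choose arg z so that -5z^3 is real positive; then |e^{-5z^3}| = e^{5r^3} while |e^{-2z^2}| ≤ e^{2r^2} = o(e^{5r^3}). So |f| ≥ e^{5r^3}(1 − o(1)) and ρ ≥ 3. Hence ρ = max(2, 3) = 3.
Therefore ρ = 3.

Order ρ = 3.


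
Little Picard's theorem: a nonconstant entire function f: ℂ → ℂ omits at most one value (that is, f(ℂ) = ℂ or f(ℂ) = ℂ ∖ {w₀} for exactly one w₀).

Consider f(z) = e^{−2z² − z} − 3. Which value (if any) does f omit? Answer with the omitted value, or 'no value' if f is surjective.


Little Picard bounds the complement of f(ℂ) to at most one point.
The exponent g(z) = −2z² − z is a nonconstant polynomial, hence surjective onto ℂ. So e^{g(z)} takes every value in {e^w : w ∈ ℂ} = ℂ ∖ {0}. Adding -3 shifts the range to ℂ ∖ {-3}. f omits exactly -3.

Omitted value: -3.


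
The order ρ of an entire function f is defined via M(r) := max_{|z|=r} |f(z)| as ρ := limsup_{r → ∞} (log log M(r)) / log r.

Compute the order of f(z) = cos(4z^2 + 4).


Write cos(w) = (e^{iw} ± e^{−iw})/(2 or 2i), so |cos(w)| ≤ e^{|w|}. With w = 4z^2 + 4, |w| ≤ 4r^2 + 4 on |z|=r, giving M(r) ≤ e^{4r^2 + 4} and ρ ≤ 2. For the lower bound, choose z on |z|=r with 4z^2 purely imaginary of modulus 4r^2; then |cos(4z^2 + 4)| grows like e^{4r^2}/2, so ρ ≥ 2. Hence ρ = 2.
Therefore ρ = 2.

Order ρ = 2.


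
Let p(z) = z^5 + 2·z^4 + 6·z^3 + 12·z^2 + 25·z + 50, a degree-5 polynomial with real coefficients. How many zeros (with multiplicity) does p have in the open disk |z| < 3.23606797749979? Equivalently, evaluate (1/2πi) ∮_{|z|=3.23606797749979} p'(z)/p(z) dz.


The zeros of p are: (-1 + 2i), (-1 - 2i), (1 + 2i), (1 - 2i), -2.
Their magnitudes are: 2.236, 2.236, 2.236, 2.236, 2.
Zeros with |z| < R = 3.23606797749979: (-1 + 2i), (-1 - 2i), (1 + 2i), (1 - 2i), -2.
Count = 5.
By the argument principle, (1/2πi) ∮_{|z|=R} p'(z)/p(z) dz equals exactly this count.

Number of zeros inside |z| < 3.23606797749979: 5.


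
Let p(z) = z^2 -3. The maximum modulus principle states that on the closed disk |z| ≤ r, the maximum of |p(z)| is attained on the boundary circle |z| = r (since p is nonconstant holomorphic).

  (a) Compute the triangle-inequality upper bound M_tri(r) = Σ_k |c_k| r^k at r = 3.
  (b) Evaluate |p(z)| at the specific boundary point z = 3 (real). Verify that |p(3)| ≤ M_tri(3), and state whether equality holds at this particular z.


Coefficients: c_0 = -3, c_1 = 0, c_2 = 1. Radius r = 3.
Part (a). Triangle bound: M_tri(r) = Σ_k |c_k| r^k
  = |-3|·3^0 + |0|·3^1 + |1|·3^2
  = 3 + 0 + 9 = 12.
This bounds M(r) := max_{|z|=r} |p(z)| from above; equality holds iff all terms c_k z^k can be made to align in phase at a single z on |z|=r.
Part (b). At z = 3 (real, on the circle |z| = r):
  p(3) = (-3)·3^0 + (0)·3^1 + (1)·3^2 = 6.
  |p(3)| = 6.
Check: |p(3)| = 6 ≤ 12 = M_tri(3). ✓ Equality does not hold at z = 3 (the coefficients have mixed signs, so the terms do not all align in phase there).

M_tri(3) = 12; |p(3)| = 6; equality at z=3: no.


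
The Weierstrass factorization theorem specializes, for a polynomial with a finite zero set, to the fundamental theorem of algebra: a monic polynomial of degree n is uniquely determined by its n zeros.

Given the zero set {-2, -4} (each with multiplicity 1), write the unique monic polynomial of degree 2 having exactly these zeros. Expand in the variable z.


The polynomial is p(z) = ∏_{α ∈ S} (z − α), where S = {-2, -4}.
Expanding the product yields: p(z) = z^2 + 6·z + 8.
The resulting polynomial has degree 2 and real coefficients as required.

p(z) = z^2 + 6·z + 8.


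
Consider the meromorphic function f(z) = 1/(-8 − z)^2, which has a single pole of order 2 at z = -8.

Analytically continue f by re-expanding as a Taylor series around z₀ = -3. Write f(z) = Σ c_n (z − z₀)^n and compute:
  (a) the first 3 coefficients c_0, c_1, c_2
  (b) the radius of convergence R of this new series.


Let w = z − z₀, so z = z₀ + w.
Then -8 − z = -8 − (z₀ + w) = (-8 − z₀) − w = -5 − w.
f(z) = 1/(-5 − w)^2 = (1/(-5)^2) · (1 − w/(-5))^{−2}.
By the binomial series (1−u)^{−2} = Σ_{n≥0} C(n+1, 1) u^n for |u|<1, with u = w/(-5):
  c_n = C(n+1, 1) / (-5)^(n+2).
  c_0 = 1/(-5)^2 = 1/25.
  c_1 = 2/(-5)^3 = -2/125.
  c_2 = 3/(-5)^4 = 3/625.
The series is valid for |w/d| < 1, i.e. |z − z₀| < |d|.
Radius of convergence: R = |-8 − z₀| = |-5| = 5 (distance from z₀ to the singularity z = -8).

c_0 = 1/25, c_1 = -2/125, c_2 = 3/625; R = 5.


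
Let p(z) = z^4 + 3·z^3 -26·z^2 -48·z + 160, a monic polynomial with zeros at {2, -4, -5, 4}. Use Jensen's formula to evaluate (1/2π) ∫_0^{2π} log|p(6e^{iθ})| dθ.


Zeros: -5, -4, 2, 4; r = 6.
Inside |z| < r: -5, -4, 2, 4. Outside (|z| ≥ r): ∅.
p(0) = 160, so log|p(0)| = log(160) = 5.0752.
Apply Jensen: I(r) = log|p(0)| + Σ_k log(r/|z_k|), summed over zeros inside |z| < r.
  log(r/|z_k|) for z_k = 2: log(6/2) = 1.0986
  log(r/|z_k|) for z_k = -4: log(6/4) = 0.4055
  log(r/|z_k|) for z_k = -5: log(6/5) = 0.1823
  log(r/|z_k|) for z_k = 4: log(6/4) = 0.4055
Sum over inside zeros: 2.0919.
I(r) = log|p(0)| + (inside sum) = 5.0752 + 2.0919 = 7.1670.
Closed form (all zeros inside, monic): I(r) = n·log(r) = 4·log(6) = 7.1670. ✓

I(r) ≈ 7.1670.


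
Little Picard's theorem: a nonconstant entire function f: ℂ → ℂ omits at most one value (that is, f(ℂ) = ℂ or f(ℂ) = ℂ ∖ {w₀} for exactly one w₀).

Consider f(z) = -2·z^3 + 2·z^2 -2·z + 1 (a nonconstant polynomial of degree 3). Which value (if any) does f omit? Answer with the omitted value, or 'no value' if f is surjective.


Little Picard bounds the complement of f(ℂ) to at most one point.
For every w ∈ ℂ, the equation p(z) − w = 0 is a nonconstant polynomial in z and hence has at least one root by the fundamental theorem of algebra. So p is surjective onto ℂ, omitting no value.

Omitted value: no value.


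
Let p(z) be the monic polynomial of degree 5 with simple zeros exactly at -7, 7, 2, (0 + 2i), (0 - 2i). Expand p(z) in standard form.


The polynomial is p(z) = ∏_{α ∈ S} (z − α), where S = {-7, 7, 2, (0 + 2i), (0 - 2i)}.
Expanding the product yields: p(z) = z^5 -2·z^4 -45·z^3 + 90·z^2 -196·z + 392.
Note conjugate pairs combine to real quadratics: (z − (0+2i))(z − (0−2i)) = z² + 4.
The resulting polynomial has degree 5 and real coefficients as required.

p(z) = z^5 -2·z^4 -45·z^3 + 90·z^2 -196·z + 392.


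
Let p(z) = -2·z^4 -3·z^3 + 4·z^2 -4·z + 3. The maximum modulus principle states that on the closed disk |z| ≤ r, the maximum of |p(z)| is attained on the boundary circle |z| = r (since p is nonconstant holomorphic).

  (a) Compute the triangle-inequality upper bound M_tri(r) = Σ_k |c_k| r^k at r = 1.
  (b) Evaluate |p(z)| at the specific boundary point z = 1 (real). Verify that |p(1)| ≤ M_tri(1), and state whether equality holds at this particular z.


Coefficients: c_0 = 3, c_1 = -4, c_2 = 4, c_3 = -3, c_4 = -2. Radius r = 1.
Part (a). Triangle bound: M_tri(r) = Σ_k |c_k| r^k
  = |3|·1^0 + |-4|·1^1 + |4|·1^2 + |-3|·1^3 + |-2|·1^4
  = 3 + 4 + 4 + 3 + 2 = 16.
This bounds M(r) := max_{|z|=r} |p(z)| from above; equality holds iff all terms c_k z^k can be made to align in phase at a single z on |z|=r.
Part (b). At z = 1 (real, on the circle |z| = r):
  p(1) = (3)·1^0 + (-4)·1^1 + (4)·1^2 + (-3)·1^3 + (-2)·1^4 = -2.
  |p(1)| = 2.
Check: |p(1)| = 2 ≤ 16 = M_tri(1). ✓ Equality does not hold at z = 1 (the coefficients have mixed signs, so the terms do not all align in phase there).

M_tri(1) = 16; |p(1)| = 2; equality at z=1: no.


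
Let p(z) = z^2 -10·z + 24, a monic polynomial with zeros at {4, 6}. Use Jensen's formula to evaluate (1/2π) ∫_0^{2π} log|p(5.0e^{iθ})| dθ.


Zeros: 4, 6; r = 5.0.
Inside |z| < r: 4. Outside (|z| ≥ r): 6.
p(0) = 24, so log|p(0)| = log(24) = 3.1781.
Apply Jensen: I(r) = log|p(0)| + Σ_k log(r/|z_k|), summed over zeros inside |z| < r.
  log(r/|z_k|) for z_k = 4: log(5.0/4) = 0.2231
  Outside zeros (6) contribute nothing to the Jensen sum.
Sum over inside zeros: 0.2231.
I(r) = log|p(0)| + (inside sum) = 3.1781 + 0.2231 = 3.4012.
Note: since some zeros are outside |z| ≤ r, the simplified n·log(r) form does NOT apply — only the inside zeros contribute.

I(r) ≈ 3.4012.


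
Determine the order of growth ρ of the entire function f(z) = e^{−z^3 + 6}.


|e^{−z^3 + 6}| = e^{Re(-1·z^3) + 6} ≤ e^{1|z|^3 + 6} = e^{1r^3 + 6} on |z| = r, so ρ ≤ 3. Choosing z on |z|=r so that -1·z^3 is real positive (always possible by picking arg z appropriately) gives |f(z)| = e^{1r^3 + 6}, matching the bound. The additive constant 6 does not affect log log M(r) ~ 3·log r. Hence ρ = 3.
Therefore ρ = 3.

Order ρ = 3.


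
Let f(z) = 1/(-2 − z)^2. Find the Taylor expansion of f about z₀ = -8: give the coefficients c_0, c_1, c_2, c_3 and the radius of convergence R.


Let w = z − z₀, so z = z₀ + w.
Then -2 − z = -2 − (z₀ + w) = (-2 − z₀) − w = 6 − w.
f(z) = 1/(6 − w)^2 = (1/(6)^2) · (1 − w/(6))^{−2}.
By the binomial series (1−u)^{−2} = Σ_{n≥0} C(n+1, 1) u^n for |u|<1, with u = w/(6):
  c_n = C(n+1, 1) / (6)^(n+2).
  c_0 = 1/(6)^2 = 1/36.
  c_1 = 2/(6)^3 = 1/108.
  c_2 = 3/(6)^4 = 1/432.
  c_3 = 4/(6)^5 = 1/1944.
The series is valid for |w/d| < 1, i.e. |z − z₀| < |d|.
Radius of convergence: R = |-2 − z₀| = |6| = 6 (distance from z₀ to the singularity z = -2).

c_0 = 1/36, c_1 = 1/108, c_2 = 1/432, c_3 = 1/1944; R = 6.


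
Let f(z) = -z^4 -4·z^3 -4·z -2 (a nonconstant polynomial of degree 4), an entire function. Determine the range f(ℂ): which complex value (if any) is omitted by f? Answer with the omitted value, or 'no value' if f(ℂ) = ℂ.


Little Picard bounds the complement of f(ℂ) to at most one point.
For every w ∈ ℂ, the equation p(z) − w = 0 is a nonconstant polynomial in z and hence has at least one root by the fundamental theorem of algebra. So p is surjective onto ℂ, omitting no value.

Omitted value: no value.


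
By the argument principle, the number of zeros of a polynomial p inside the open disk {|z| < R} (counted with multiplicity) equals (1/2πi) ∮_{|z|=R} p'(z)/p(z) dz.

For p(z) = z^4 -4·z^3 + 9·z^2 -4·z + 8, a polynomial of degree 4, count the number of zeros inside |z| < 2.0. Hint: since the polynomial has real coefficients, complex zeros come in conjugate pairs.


The zeros of p are: (0 + 1i), (0 - 1i), (2 + 2i), (2 - 2i).
Their magnitudes are: 1, 1, 2.828, 2.828.
Zeros with |z| < R = 2.0: (0 + 1i), (0 - 1i).
Count = 2.
By the argument principle, (1/2πi) ∮_{|z|=R} p'(z)/p(z) dz equals exactly this count.

Number of zeros inside |z| < 2.0: 2.


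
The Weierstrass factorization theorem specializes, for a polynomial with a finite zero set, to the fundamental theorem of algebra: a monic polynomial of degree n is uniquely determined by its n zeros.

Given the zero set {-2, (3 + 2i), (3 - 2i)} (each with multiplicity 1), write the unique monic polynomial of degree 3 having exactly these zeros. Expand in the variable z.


The polynomial is p(z) = ∏_{α ∈ S} (z − α), where S = {-2, (3 + 2i), (3 - 2i)}.
Expanding the product yields: p(z) = z^3 -4·z^2 + z + 26.
Note conjugate pairs combine to real quadratics: (z − (3+2i))(z − (3−2i)) = z² − 6z + 13.
The resulting polynomial has degree 3 and real coefficients as required.

p(z) = z^3 -4·z^2 + z + 26.


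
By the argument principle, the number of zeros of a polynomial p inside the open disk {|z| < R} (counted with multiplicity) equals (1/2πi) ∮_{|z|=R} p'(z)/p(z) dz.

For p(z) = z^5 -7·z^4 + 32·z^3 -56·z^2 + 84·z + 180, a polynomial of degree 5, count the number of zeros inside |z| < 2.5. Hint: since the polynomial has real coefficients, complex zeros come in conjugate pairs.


The zeros of p are: (3 + 3i), (3 - 3i), (1 + 3i), (1 - 3i), -1.
Their magnitudes are: 4.243, 4.243, 3.162, 3.162, 1.
Zeros with |z| < R = 2.5: -1.
Count = 1.
By the argument principle, (1/2πi) ∮_{|z|=R} p'(z)/p(z) dz equals exactly this count.

Number of zeros inside |z| < 2.5: 1.


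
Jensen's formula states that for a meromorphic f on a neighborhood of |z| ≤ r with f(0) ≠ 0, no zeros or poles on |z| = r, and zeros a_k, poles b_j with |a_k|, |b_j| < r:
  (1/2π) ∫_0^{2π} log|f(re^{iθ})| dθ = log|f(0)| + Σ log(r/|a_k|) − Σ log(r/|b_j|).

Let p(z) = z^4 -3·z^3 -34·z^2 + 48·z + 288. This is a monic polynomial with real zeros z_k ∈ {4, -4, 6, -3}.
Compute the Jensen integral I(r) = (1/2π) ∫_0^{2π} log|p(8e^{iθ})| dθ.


Zeros: -4, -3, 4, 6; r = 8.
Inside |z| < r: -4, -3, 4, 6. Outside (|z| ≥ r): ∅.
p(0) = 288, so log|p(0)| = log(288) = 5.6630.
Apply Jensen: I(r) = log|p(0)| + Σ_k log(r/|z_k|), summed over zeros inside |z| < r.
  log(r/|z_k|) for z_k = 4: log(8/4) = 0.6931
  log(r/|z_k|) for z_k = -4: log(8/4) = 0.6931
  log(r/|z_k|) for z_k = 6: log(8/6) = 0.2877
  log(r/|z_k|) for z_k = -3: log(8/3) = 0.9808
Sum over inside zeros: 2.6548.
I(r) = log|p(0)| + (inside sum) = 5.6630 + 2.6548 = 8.3178.
Closed form (all zeros inside, monic): I(r) = n·log(r) = 4·log(8) = 8.3178. ✓

I(r) ≈ 8.3178.


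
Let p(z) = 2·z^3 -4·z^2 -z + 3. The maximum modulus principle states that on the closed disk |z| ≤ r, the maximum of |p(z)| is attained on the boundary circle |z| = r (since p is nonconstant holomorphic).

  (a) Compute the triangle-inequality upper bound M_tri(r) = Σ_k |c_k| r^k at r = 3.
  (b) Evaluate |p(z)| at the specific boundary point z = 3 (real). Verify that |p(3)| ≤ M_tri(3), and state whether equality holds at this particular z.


Coefficients: c_0 = 3, c_1 = -1, c_2 = -4, c_3 = 2. Radius r = 3.
Part (a). Triangle bound: M_tri(r) = Σ_k |c_k| r^k
  = |3|·3^0 + |-1|·3^1 + |-4|·3^2 + |2|·3^3
  = 3 + 3 + 36 + 54 = 96.
This bounds M(r) := max_{|z|=r} |p(z)| from above; equality holds iff all terms c_k z^k can be made to align in phase at a single z on |z|=r.
Part (b). At z = 3 (real, on the circle |z| = r):
  p(3) = (3)·3^0 + (-1)·3^1 + (-4)·3^2 + (2)·3^3 = 18.
  |p(3)| = 18.
Check: |p(3)| = 18 ≤ 96 = M_tri(3). ✓ Equality does not hold at z = 3 (the coefficients have mixed signs, so the terms do not all align in phase there).

M_tri(3) = 96; |p(3)| = 18; equality at z=3: no.


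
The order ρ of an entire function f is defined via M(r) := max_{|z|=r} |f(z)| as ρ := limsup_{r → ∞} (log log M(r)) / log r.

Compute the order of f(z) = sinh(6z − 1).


sinh(w) is a linear combination of e^{iw} and e^{−iw} (or e^w, e^{−w} in the hyperbolic case), so |sinh(w)| ≤ e^{|w|}. With w = 6z − 1, |w| ≤ 6|z| + 1 = 6r + 1 on |z| = r, giving M(r) ≤ e^{6r + 1}, so ρ ≤ 1. On a suitable ray (z = it for sin/cos; z = t for sinh/cosh, t real → ∞), |sinh(6z − 1)| grows like e^{6|t|}/2, so ρ ≥ 1. Hence ρ = 1.
Therefore ρ = 1.

Order ρ = 1.


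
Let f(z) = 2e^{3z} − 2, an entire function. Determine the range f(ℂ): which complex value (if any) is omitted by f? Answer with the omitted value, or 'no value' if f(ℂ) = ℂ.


Little Picard bounds the complement of f(ℂ) to at most one point.
e^{3z} is never zero on ℂ, so 2·e^{3z} takes every value in ℂ ∖ {0}. Adding -2 shifts the range to ℂ ∖ {-2}. Thus f omits exactly the value -2.

Omitted value: -2.


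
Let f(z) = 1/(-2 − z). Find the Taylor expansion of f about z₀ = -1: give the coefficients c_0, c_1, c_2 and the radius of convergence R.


Let w = z − z₀, so z = z₀ + w.
Then -2 − z = -2 − (z₀ + w) = (-2 − z₀) − w = -1 − w.
f(z) = 1/(-1 − w) = (1/(-1)) · 1/(1 − w/(-1)) = Σ_{n≥0} w^n / (-1)^(n+1).
So c_n = 1/(-1)^(n+1):
  c_0 = 1/(-1)^1 = -1.
  c_1 = 1/(-1)^2 = 1.
  c_2 = 1/(-1)^3 = -1.
The series is valid for |w/d| < 1, i.e. |z − z₀| < |d|.
Radius of convergence: R = |-2 − z₀| = |-1| = 1 (distance from z₀ to the singularity z = -2).

c_0 = -1, c_1 = 1, c_2 = -1; R = 1.


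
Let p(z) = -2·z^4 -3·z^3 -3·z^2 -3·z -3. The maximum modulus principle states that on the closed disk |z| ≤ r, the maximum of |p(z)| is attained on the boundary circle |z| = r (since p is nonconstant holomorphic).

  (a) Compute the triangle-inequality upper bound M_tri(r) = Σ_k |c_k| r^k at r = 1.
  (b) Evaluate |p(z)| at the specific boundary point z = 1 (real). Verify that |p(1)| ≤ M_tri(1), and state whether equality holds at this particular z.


Coefficients: c_0 = -3, c_1 = -3, c_2 = -3, c_3 = -3, c_4 = -2. Radius r = 1.
Part (a). Triangle bound: M_tri(r) = Σ_k |c_k| r^k
  = |-3|·1^0 + |-3|·1^1 + |-3|·1^2 + |-3|·1^3 + |-2|·1^4
  = 3 + 3 + 3 + 3 + 2 = 14.
This bounds M(r) := max_{|z|=r} |p(z)| from above; equality holds iff all terms c_k z^k can be made to align in phase at a single z on |z|=r.
Part (b). At z = 1 (real, on the circle |z| = r):
  p(1) = (-3)·1^0 + (-3)·1^1 + (-3)·1^2 + (-3)·1^3 + (-2)·1^4 = -14.
  |p(1)| = 14.
Since all nonzero coefficients share the same sign, |p(1)| = 14 = M_tri(1); the triangle bound is attained at z = 1, so in fact M(r) = 14.

M_tri(1) = 14; |p(1)| = 14; equality at z=1: yes.


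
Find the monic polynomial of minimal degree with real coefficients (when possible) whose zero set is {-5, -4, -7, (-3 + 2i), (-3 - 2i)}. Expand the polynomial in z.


The polynomial is p(z) = ∏_{α ∈ S} (z − α), where S = {-5, -4, -7, (-3 + 2i), (-3 - 2i)}.
Expanding the product yields: p(z) = z^5 + 22·z^4 + 192·z^3 + 846·z^2 + 1919·z + 1820.
Note conjugate pairs combine to real quadratics: (z − (-3+2i))(z − (-3−2i)) = z² + 6z + 13.
The resulting polynomial has degree 5 and real coefficients as required.

p(z) = z^5 + 22·z^4 + 192·z^3 + 846·z^2 + 1919·z + 1820.


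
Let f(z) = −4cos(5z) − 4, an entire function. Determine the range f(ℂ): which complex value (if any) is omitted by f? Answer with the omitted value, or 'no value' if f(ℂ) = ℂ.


Little Picard bounds the complement of f(ℂ) to at most one point.
cos is entire and surjective onto ℂ: for every w ∈ ℂ, cos(ζ) = w has a solution ζ ∈ ℂ (e.g., via the complex inverse arccos). With ζ = 5z this gives z = ζ/(5). Then -4·cos(5z) takes every value in -4·ℂ = ℂ, and adding -4 is a bijection of ℂ. So f is surjective and omits no value. (Note: only on the real line is cos bounded by [−1, 1].)

Omitted value: no value.


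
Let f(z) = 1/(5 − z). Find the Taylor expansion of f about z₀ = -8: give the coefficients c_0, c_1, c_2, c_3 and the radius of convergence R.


Let w = z − z₀, so z = z₀ + w.
Then 5 − z = 5 − (z₀ + w) = (5 − z₀) − w = 13 − w.
f(z) = 1/(13 − w) = (1/(13)) · 1/(1 − w/(13)) = Σ_{n≥0} w^n / (13)^(n+1).
So c_n = 1/(13)^(n+1):
  c_0 = 1/(13)^1 = 1/13.
  c_1 = 1/(13)^2 = 1/169.
  c_2 = 1/(13)^3 = 1/2197.
  c_3 = 1/(13)^4 = 1/28561.
The series is valid for |w/d| < 1, i.e. |z − z₀| < |d|.
Radius of convergence: R = |5 − z₀| = |13| = 13 (distance from z₀ to the singularity z = 5).

c_0 = 1/13, c_1 = 1/169, c_2 = 1/2197, c_3 = 1/28561; R = 13.


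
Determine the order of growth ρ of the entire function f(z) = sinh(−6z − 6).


sinh(w) is a linear combination of e^{iw} and e^{−iw} (or e^w, e^{−w} in the hyperbolic case), so |sinh(w)| ≤ e^{|w|}. With w = −6z − 6, |w| ≤ 6|z| + 6 = 6r + 6 on |z| = r, giving M(r) ≤ e^{6r + 6}, so ρ ≤ 1. On a suitable ray (z = it for sin/cos; z = t for sinh/cosh, t real → ∞), |sinh(−6z − 6)| grows like e^{6|t|}/2, so ρ ≥ 1. Hence ρ = 1.
Therefore ρ = 1.

Order ρ = 1.


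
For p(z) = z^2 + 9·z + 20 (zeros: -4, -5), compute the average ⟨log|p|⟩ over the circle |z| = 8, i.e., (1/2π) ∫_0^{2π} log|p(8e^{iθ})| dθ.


Zeros: -5, -4; r = 8.
Inside |z| < r: -5, -4. Outside (|z| ≥ r): ∅.
p(0) = 20, so log|p(0)| = log(20) = 2.9957.
Apply Jensen: I(r) = log|p(0)| + Σ_k log(r/|z_k|), summed over zeros inside |z| < r.
  log(r/|z_k|) for z_k = -4: log(8/4) = 0.6931
  log(r/|z_k|) for z_k = -5: log(8/5) = 0.4700
Sum over inside zeros: 1.1632.
I(r) = log|p(0)| + (inside sum) = 2.9957 + 1.1632 = 4.1589.
Closed form (all zeros inside, monic): I(r) = n·log(r) = 2·log(8) = 4.1589. ✓

I(r) ≈ 4.1589.


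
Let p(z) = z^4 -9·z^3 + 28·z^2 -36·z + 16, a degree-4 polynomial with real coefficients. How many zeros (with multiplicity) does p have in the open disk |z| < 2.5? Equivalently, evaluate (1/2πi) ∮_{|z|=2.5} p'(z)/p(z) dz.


The zeros of p are: 2, 2, 1, 4.
Their magnitudes are: 2, 2, 1, 4.
Zeros with |z| < R = 2.5: 2, 2, 1.
Count = 3.
By the argument principle, (1/2πi) ∮_{|z|=R} p'(z)/p(z) dz equals exactly this count.

Number of zeros inside |z| < 2.5: 3.
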